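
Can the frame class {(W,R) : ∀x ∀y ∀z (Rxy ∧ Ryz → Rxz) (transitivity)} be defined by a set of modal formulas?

Yes — defined by □p → □□p

The condition is transitivity. A defining modal formula is □p → □□p.
Suppose □p→□□p is valid. Take Rxy, Ryz and set V(p)={w : Rxw}. Then □p at x, so □□p at x, so □p at y, so p at z, i.e. Rxz.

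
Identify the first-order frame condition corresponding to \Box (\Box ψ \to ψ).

Suppose □(□ψ→ψ) is valid. Take Rxy and set V(ψ)={w : Ryw}. Then at y, □ψ holds; since □(□ψ→ψ) at x, □ψ→ψ at y, so ψ at y, i.e. Ryy.

shift-reflexivity: \forall x \forall y (Rxy \to Ryy)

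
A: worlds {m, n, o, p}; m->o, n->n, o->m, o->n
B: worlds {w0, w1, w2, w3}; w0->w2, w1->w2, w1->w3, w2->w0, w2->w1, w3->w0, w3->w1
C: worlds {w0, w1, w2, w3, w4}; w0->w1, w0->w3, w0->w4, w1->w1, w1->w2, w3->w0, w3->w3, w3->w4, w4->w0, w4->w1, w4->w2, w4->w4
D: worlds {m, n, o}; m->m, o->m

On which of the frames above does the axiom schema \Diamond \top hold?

This is the axiom for seriality; its first-order frame correspondent is \forall x \exists y Rxy.
A: fails — world p has no successor.
B: satisfies the condition.
C: fails — world w2 has no successor.
D: fails — world n has no successor.

B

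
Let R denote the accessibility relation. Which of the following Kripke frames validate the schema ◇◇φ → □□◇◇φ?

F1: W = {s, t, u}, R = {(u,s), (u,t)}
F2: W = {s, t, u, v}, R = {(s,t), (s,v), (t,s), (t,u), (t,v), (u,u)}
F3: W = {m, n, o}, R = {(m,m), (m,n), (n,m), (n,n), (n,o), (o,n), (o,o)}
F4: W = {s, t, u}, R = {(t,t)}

The schema corresponds to a generalized confluence (Geach) condition: ∀x ∀y ∀z ((xR²y ∧ xR²z) → ∃w (y = w ∧ zR²w)).
F1: satisfies the condition.
F2: fails — sR²s, sR²u but no w with s=w and uR²w.
F3: satisfies the condition.
F4: satisfies the condition.

F1, F3, F4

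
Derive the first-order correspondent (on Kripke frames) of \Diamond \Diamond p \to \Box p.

\forall x \forall y \forall z ((x R^2 y \wedge xRz) \to \exists w (y = w \wedge z = w))

This is a Sahlqvist (Geach-type) schema ◇^2□^0p → □^1◇^0p.
First-order correspondent: \forall x \forall y \forall z ((x R^2 y \wedge xRz) \to \exists w (y = w \wedge z = w)).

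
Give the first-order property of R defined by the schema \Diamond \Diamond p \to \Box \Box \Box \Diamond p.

This is a Sahlqvist (Geach-type) schema ◇^2□^0p → □^3◇^1p.
Minimal-valuation argument: fix x; take any y with xR^2y and any z with xR^3z. Set V(p) to the set of worlds R-reachable from y in exactly 0 steps. Then □^0p holds at y, so the antecedent holds at x; validity forces ◇^1p at z, giving a w with zR^1w and yR^0w.
First-order correspondent: \forall x \forall y \forall z ((x R^2 y \wedge x R^3 z) \to \exists w (y = w \wedge zRw)).

\forall x \forall y \forall z ((x R^2 y \wedge x R^3 z) \to \exists w (y = w \wedge zRw))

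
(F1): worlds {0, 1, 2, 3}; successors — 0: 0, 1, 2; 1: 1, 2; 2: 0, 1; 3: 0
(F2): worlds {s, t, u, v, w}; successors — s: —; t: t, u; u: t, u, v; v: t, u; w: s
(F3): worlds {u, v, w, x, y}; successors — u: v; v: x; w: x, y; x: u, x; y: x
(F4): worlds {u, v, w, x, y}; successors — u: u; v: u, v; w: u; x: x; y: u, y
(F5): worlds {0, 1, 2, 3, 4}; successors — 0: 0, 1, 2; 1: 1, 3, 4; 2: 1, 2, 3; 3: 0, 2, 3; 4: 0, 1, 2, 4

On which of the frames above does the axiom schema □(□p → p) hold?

(F4), (F5)

The schema corresponds to shift-reflexivity: ∀x ∀y (Rxy → Ryy).
(F1): fails — R02 but not R22.
(F2): fails — Ruv but not Rvv.
(F3): fails — Ruv but not Rvv.
(F4): satisfies the condition.
(F5): satisfies the condition.
Valid on: (F4), (F5).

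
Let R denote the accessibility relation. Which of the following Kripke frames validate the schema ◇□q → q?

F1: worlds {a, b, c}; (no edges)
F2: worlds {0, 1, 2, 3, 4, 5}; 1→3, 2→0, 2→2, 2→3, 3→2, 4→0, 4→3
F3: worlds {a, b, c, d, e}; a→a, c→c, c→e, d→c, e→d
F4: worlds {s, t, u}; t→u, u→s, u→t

F1

This is the axiom for symmetry; its first-order frame correspondent is ∀x ∀y (Rxy → Ryx).
F1: ✓.
F2: fails — R43 but not R34.
F3: fails — Rdc but not Rcd.
F4: fails — Rus but not Rsu.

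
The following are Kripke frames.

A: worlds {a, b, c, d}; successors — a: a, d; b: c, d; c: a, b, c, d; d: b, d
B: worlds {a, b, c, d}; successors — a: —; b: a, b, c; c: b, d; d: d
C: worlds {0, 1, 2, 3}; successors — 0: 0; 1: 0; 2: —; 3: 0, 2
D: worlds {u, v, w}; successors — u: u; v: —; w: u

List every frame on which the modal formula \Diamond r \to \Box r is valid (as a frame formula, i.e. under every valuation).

D

This is the axiom for partial functionality; its first-order frame correspondent is \forall x \forall y \forall z (Rxy \wedge Rxz \to y = z).
A: fails — a sees both a and d.
B: fails — b sees both a and b.
C: fails — 3 sees both 0 and 2.
D: holds.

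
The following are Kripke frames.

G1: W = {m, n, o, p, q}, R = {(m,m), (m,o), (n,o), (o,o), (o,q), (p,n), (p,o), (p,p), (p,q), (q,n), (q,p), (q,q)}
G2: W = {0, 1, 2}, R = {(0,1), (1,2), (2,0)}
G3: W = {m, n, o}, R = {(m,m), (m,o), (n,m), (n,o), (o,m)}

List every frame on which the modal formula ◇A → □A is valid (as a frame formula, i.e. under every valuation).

The schema corresponds to partial functionality: ∀x ∀y ∀z (Rxy ∧ Rxz → y = z).
G1: fails — m sees both m and o.
G2: condition met.
G3: fails — m sees both m and o.
Valid on: G2.

G2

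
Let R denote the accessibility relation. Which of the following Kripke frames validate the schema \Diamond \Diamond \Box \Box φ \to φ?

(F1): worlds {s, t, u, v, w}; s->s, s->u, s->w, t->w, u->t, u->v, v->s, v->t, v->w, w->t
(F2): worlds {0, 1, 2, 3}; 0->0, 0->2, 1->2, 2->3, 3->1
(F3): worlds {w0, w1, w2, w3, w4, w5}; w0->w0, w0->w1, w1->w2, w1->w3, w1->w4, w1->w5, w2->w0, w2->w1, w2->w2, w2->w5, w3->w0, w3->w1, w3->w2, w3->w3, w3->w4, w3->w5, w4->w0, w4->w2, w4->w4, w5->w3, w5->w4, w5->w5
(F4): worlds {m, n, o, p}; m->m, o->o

(F4)

Frame correspondent (Sahlqvist): \forall x \forall y (x R^2 y \to \exists w (y R^2 w \wedge x = w)) — i.e. a generalized confluence (Geach) condition.
(F1): fails — sR²t but no w* with tR²w* and s=w*.
(F2): fails — 0R²2 but no w with 2R²w and 0=w.
(F3): fails — w3R²w4 but no w with w4R²w and w3=w.
(F4): condition met.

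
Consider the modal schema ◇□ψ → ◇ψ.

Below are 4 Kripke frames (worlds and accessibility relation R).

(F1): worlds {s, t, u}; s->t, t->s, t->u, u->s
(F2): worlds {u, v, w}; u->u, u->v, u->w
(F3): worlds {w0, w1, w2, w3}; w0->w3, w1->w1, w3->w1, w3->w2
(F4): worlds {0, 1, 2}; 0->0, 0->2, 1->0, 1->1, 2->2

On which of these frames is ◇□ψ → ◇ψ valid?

(F4)

This is the axiom for a generalized confluence (Geach) condition; its first-order frame correspondent is ∀x ∀y (xRy → ∃w (yRw ∧ xRw)).
(F1): fails — sRt but no w with tRw and sRw.
(F2): fails — uRv but no t with vRt and uRt.
(F3): fails — w0Rw3 but no w with w3Rw and w0Rw.
(F4): holds.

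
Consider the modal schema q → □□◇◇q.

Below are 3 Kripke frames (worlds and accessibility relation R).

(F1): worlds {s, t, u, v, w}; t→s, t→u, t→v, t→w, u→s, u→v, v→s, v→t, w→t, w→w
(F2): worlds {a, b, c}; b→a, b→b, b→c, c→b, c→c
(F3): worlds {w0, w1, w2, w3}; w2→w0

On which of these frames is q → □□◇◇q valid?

(F3)

This is the axiom for a generalized confluence (Geach) condition; its first-order frame correspondent is ∀x ∀z (xR²z → ∃w (x = w ∧ zR²w)).
(F1): fails — tR²s but no w* with t=w* and sR²w*.
(F2): fails — bR²a but no w with b=w and aR²w.
(F3): holds.
Valid on: (F3).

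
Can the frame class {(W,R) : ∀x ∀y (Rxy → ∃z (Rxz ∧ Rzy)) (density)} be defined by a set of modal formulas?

Yes, by □□r → □r

Yes: it is density, defined by the C4 schema □□r → □r.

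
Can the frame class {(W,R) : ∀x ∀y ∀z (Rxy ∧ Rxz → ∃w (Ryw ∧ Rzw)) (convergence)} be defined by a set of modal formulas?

The condition is convergence. A defining modal formula is ◇□r → □◇r.
Suppose ◇□r→□◇r is valid. Take Rxy, Rxz and set V(r)={w : Ryw}. Then □r at y so ◇□r at x, so □◇r at x, so ◇r at z, giving w with Rzw and Ryw.

Definable; ◇□r → □◇r defines it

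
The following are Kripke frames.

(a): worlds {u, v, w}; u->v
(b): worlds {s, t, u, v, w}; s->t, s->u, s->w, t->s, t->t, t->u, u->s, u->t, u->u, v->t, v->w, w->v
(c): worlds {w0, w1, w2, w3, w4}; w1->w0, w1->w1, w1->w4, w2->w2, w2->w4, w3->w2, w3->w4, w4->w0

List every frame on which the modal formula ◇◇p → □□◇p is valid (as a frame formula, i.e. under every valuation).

This is the axiom for a generalized confluence (Geach) condition; its first-order frame correspondent is ∀x ∀y ∀z ((xR²y ∧ xR²z) → ∃w (y = w ∧ zRw)).
(a): ✓.
(b): fails — sR²s, sR²s but no w* with s=w* and sRw*.
(c): fails — w1R²w0, w1R²w0 but no w with w0=w and w0Rw.

(a)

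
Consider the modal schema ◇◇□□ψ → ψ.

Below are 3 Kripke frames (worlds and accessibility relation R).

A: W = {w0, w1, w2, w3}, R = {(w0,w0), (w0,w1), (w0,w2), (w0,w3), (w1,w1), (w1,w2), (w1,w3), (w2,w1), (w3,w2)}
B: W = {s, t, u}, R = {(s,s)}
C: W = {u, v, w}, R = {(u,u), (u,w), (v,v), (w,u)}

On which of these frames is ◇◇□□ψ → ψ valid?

B, C

The schema corresponds to a generalized confluence (Geach) condition: ∀x ∀y (xR²y → ∃w (yR²w ∧ x = w)).
A: fails — w0R²w1 but no w with w1R²w and w0=w.
B: satisfies the condition.
C: satisfies the condition.
Valid on: B, C.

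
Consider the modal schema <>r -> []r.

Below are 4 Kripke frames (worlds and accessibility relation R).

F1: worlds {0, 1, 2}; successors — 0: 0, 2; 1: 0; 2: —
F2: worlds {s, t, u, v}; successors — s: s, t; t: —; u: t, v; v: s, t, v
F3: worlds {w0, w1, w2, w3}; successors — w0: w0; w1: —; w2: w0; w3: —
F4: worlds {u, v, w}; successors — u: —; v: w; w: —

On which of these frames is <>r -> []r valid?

F3, F4

This is the axiom for partial functionality; its first-order frame correspondent is forall x forall y forall z (Rxy & Rxz -> y = z).
F1: fails — 0 sees both 0 and 2.
F2: fails — s sees both s and t.
F3: holds.
F4: holds.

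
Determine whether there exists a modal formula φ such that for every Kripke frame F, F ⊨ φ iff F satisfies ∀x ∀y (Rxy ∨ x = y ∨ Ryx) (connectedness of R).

No

Modal frame validity is preserved under disjoint unions.
Take 4 disjoint single-world reflexive frames: each is trivially connected, but their disjoint union has 4 worlds with no edge between distinct components, so it is not connected.
So no modal formula (or set of formulas) defines exactly the connected frames.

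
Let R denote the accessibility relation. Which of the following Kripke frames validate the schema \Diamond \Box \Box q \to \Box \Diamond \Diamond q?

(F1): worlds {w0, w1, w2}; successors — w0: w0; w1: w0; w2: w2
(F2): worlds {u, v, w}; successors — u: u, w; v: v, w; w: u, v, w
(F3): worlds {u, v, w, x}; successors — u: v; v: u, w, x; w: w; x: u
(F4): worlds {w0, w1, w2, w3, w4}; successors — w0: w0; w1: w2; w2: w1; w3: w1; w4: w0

(F1), (F2), (F4)

The schema corresponds to a generalized confluence (Geach) condition: \forall x \forall y \forall z ((xRy \wedge xRz) \to \exists w (y R^2 w \wedge z R^2 w)).
(F1): ✓.
(F2): ✓.
(F3): fails — vRu, vRx but no t with uR²t and xR²t.
(F4): ✓.
Valid on: (F1), (F2), (F4).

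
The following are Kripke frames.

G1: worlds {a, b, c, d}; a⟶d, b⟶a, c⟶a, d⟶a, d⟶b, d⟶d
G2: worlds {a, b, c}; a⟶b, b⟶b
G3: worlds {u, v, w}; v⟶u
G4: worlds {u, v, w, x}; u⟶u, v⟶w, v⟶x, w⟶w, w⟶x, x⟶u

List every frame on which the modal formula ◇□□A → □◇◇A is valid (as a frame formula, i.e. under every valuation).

G1, G2, G4

Frame correspondent (Sahlqvist): ∀x ∀y ∀z ((xRy ∧ xRz) → ∃w (yR²w ∧ zR²w)) — i.e. a generalized confluence (Geach) condition.
G1: condition met.
G2: condition met.
G3: fails — vRu, vRu but no t with uR²t and uR²t.
G4: condition met.
Valid on: G1, G2, G4.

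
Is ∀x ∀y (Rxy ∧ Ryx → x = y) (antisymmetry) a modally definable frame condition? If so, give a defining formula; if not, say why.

Any modally definable frame class is closed under surjective bounded morphisms.
The 6-cycle (worlds 0,1,2,3,4,5 with 0→1→2→3→4→5→0) is antisymmetric. Sending even-indexed worlds to a and odd-indexed worlds to b is a surjective bounded morphism onto the two-world frame with a↔b, which is not antisymmetric.
So the class is not modally definable.

Not modally definable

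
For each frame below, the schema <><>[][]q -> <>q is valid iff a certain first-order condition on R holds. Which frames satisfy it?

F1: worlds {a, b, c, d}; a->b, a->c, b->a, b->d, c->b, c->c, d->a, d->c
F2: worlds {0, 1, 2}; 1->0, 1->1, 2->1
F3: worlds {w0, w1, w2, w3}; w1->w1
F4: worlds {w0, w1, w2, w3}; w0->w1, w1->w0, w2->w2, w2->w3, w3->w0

This is the axiom for a generalized confluence (Geach) condition; its first-order frame correspondent is forall x forall y (x R^2 y -> exists w (y R^2 w & xRw)).
F1: satisfies the condition.
F2: fails — 1R²0 but no w with 0R²w and 1Rw.
F3: satisfies the condition.
F4: fails — w0R²w0 but no w with w0R²w and w0Rw.

F1, F3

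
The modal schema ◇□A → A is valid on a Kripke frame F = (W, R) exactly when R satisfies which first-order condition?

symmetry

This is frame-equivalent to A → □◇A (substitute ¬A for A and contrapose).
Suppose A→□◇A is valid. Take Rxy and set V(A)={x}. Then A at x, so □◇A at x, so ◇A at y, so some z with Ryz has A; z=x, i.e. Ryx.
Conversely, on a frame with symmetry the schema holds at every world under every valuation.
Frame condition: ∀x ∀y (Rxy → Ryx).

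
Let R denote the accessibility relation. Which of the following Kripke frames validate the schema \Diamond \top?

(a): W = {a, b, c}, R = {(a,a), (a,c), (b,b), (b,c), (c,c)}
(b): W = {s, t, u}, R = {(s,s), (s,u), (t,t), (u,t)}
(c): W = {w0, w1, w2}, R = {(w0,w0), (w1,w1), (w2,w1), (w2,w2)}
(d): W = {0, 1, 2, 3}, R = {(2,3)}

The schema corresponds to seriality: \forall x \exists y Rxy.
(a): condition met.
(b): condition met.
(c): condition met.
(d): fails — world 0 has no successor.

(a), (b), (c)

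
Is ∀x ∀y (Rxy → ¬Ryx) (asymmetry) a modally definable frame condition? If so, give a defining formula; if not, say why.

No — not modally definable

Any modally definable frame class is closed under surjective bounded morphisms.
The 3-cycle (worlds w0,w1,w2 with w0→w1→w2→w0) is asymmetric. Mapping every world to a single reflexive point • is a surjective bounded morphism, and the reflexive point is not asymmetric (R•• but asymmetry requires ¬R••).
Hence asymmetry is not modally definable.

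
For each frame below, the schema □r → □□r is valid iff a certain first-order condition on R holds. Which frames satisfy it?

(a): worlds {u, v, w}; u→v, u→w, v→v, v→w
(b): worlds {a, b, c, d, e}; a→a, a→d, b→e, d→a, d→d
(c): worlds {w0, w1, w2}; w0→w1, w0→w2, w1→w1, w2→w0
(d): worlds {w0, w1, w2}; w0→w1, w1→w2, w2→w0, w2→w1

(a), (b)

This is the axiom for transitivity; its first-order frame correspondent is ∀x ∀y ∀z (Rxy ∧ Ryz → Rxz).
(a): ✓.
(b): ✓.
(c): fails — Rw2w0 and Rw0w1 but not Rw2w1.
(d): fails — Rw1w2 and Rw2w0 but not Rw1w0.
Valid on: (a), (b).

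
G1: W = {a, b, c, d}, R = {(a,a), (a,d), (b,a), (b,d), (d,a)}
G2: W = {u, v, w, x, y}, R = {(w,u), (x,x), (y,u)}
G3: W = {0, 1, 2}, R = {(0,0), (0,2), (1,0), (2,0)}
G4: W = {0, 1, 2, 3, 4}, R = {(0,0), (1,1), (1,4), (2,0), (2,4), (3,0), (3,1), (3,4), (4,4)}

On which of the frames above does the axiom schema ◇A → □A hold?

G2

This is the axiom for partial functionality; its first-order frame correspondent is ∀x ∀y ∀z (Rxy ∧ Rxz → y = z).
G1: fails — a sees both a and d.
G2: holds.
G3: fails — 0 sees both 0 and 2.
G4: fails — 1 sees both 1 and 4.
Valid on: G2.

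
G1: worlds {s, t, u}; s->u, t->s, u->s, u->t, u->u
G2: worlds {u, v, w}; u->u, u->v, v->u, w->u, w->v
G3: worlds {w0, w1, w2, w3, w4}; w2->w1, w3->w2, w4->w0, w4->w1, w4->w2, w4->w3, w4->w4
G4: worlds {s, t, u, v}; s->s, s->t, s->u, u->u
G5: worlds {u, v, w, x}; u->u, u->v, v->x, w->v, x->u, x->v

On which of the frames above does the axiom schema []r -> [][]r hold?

G4

Frame correspondent (Sahlqvist): forall x forall y forall z (Rxy & Ryz -> Rxz) — i.e. transitivity.
G1: fails — Rts and Rsu but not Rtu.
G2: fails — Rvu and Ruv but not Rvv.
G3: fails — Rw3w2 and Rw2w1 but not Rw3w1.
G4: satisfies the condition.
G5: fails — Ruv and Rvx but not Rux.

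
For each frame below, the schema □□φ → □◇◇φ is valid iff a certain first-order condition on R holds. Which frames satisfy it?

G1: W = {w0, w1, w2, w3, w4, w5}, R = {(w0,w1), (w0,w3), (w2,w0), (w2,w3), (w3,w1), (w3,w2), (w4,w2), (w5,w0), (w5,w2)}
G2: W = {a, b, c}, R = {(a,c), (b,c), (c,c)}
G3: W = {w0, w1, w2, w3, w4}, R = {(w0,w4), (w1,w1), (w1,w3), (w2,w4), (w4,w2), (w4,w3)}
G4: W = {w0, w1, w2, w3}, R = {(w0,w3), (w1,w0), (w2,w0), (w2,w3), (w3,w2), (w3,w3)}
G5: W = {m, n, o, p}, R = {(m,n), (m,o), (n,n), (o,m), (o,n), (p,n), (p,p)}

Frame correspondent (Sahlqvist): ∀x ∀z (xRz → ∃w (xR²w ∧ zR²w)) — i.e. a generalized confluence (Geach) condition.
G1: fails — w0Rw1 but no w with w0R²w and w1R²w.
G2: holds.
G3: fails — w0Rw4 but no w with w0R²w and w4R²w.
G4: holds.
G5: holds.
Valid on: G2, G4, G5.

G2, G4, G5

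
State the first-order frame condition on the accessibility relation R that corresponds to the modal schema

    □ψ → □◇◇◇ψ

∀x ∀z (xRz → ∃w (xRw ∧ zR³w))

This is a Sahlqvist (Geach-type) schema ◇^0□^1ψ → □^1◇^3ψ.
First-order correspondent: ∀x ∀z (xRz → ∃w (xRw ∧ zR³w)).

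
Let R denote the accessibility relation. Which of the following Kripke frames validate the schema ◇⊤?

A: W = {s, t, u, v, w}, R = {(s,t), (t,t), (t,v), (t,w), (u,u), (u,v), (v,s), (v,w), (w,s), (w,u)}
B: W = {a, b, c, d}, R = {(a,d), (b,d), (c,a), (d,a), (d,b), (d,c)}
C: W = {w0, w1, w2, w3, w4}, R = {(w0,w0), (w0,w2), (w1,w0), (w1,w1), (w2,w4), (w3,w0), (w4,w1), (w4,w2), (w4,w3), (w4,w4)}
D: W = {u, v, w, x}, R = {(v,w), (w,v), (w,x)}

A, B, C

The schema corresponds to seriality: ∀x ∃y Rxy.
A: holds.
B: holds.
C: holds.
D: fails — world u has no successor.
Valid on: A, B, C.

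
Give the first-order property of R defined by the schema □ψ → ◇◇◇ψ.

∀x ∃w (xRw ∧ xR³w)

This is a Sahlqvist (Geach-type) schema ◇^0□^1ψ → □^0◇^3ψ.
Minimal-valuation argument: fix x; take any y with xR^0y and any z with xR^0z. Set V(ψ) to the set of worlds R-reachable from y in exactly 1 step. Then □^1ψ holds at y, so the antecedent holds at x; validity forces ◇^3ψ at z, giving a w with zR^3w and yR^1w.
First-order correspondent: ∀x ∃w (xRw ∧ xR³w).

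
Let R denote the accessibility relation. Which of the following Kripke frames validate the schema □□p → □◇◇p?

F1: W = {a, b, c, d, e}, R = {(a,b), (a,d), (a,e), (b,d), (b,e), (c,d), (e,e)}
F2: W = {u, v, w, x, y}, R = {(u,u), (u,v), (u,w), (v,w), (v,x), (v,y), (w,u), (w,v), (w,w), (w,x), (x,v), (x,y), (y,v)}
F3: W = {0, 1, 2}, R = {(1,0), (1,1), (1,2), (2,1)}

F2

Frame correspondent (Sahlqvist): ∀x ∀z (xRz → ∃w (xR²w ∧ zR²w)) — i.e. a generalized confluence (Geach) condition.
F1: fails — aRd but no w with aR²w and dR²w.
F2: holds.
F3: fails — 1R0 but no w with 1R²w and 0R²w.
Valid on: F2.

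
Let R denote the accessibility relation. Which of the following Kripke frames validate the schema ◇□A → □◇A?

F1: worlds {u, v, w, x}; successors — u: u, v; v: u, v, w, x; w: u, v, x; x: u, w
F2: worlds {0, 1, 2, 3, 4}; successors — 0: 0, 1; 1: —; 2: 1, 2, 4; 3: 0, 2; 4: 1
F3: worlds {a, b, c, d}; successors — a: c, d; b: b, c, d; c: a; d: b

F1

The schema corresponds to convergence: ∀x ∀y ∀z (Rxy ∧ Rxz → ∃w (Ryw ∧ Rzw)).
F1: holds.
F2: fails — R00 and R01 but 0 and 1 have no common successor.
F3: fails — Rac and Rad but c and d have no common successor.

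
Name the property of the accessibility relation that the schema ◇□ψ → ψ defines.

This is a form of the B axiom.
It corresponds to symmetry: ∀x ∀y (Rxy → Ryx).

symmetry: ∀x ∀y (Rxy → Ryx)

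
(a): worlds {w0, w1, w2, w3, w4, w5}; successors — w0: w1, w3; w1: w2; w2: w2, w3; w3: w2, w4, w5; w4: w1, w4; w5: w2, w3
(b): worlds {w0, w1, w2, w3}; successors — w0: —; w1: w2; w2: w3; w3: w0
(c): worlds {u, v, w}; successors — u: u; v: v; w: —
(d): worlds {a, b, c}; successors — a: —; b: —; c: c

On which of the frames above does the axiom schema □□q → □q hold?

(c), (d)

The schema corresponds to density: ∀x ∀y (Rxy → ∃z (Rxz ∧ Rzy)).
(a): fails — Rw3w5 but no z with Rw3z and Rzw5.
(b): fails — Rw1w2 but no z with Rw1z and Rzw2.
(c): satisfies the condition.
(d): satisfies the condition.
Valid on: (c), (d).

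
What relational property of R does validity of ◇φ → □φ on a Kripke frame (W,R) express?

Suppose ◇φ→□φ is valid. Take Rxy, Rxz and set V(φ)={y}. Then ◇φ at x, so □φ at x, so φ at z, i.e. z=y.
Conversely, on a frame with partial functionality the schema holds at every world under every valuation.
Frame condition: ∀x ∀y ∀z (Rxy ∧ Rxz → y = z).

partial functionality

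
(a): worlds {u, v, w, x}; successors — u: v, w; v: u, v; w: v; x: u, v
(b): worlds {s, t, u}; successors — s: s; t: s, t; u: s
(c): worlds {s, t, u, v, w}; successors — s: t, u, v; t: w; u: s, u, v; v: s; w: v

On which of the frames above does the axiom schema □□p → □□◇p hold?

(a), (b)

The schema corresponds to a generalized confluence (Geach) condition: ∀x ∀z (xR²z → ∃w (xR²w ∧ zRw)).
(a): ✓.
(b): ✓.
(c): fails — tR²v but no w* with tR²w* and vRw*.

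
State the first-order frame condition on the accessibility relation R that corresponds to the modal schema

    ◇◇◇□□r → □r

This is a Sahlqvist (Geach-type) schema ◇^3□^2r → □^1◇^0r.
First-order correspondent: ∀x ∀y ∀z ((xR³y ∧ xRz) → ∃w (yR²w ∧ z = w)).

∀x ∀y ∀z ((xR³y ∧ xRz) → ∃w (yR²w ∧ z = w))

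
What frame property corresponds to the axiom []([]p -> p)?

Shift-reflexivity

Suppose □(□p→p) is valid. Take Rxy and set V(p)={w : Ryw}. Then at y, □p holds; since □(□p→p) at x, □p→p at y, so p at y, i.e. Ryy.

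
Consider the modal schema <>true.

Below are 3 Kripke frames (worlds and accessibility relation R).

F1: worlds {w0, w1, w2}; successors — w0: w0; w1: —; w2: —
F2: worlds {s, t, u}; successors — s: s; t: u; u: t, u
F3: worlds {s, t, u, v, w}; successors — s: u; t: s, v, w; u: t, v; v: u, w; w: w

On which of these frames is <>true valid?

F2, F3

Frame correspondent (Sahlqvist): forall x exists y Rxy — i.e. seriality.
F1: fails — world w1 has no successor.
F2: holds.
F3: holds.
Valid on: F2, F3.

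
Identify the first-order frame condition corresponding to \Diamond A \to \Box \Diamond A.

The Euclidean property

Suppose ◇A→□◇A is valid. Take Rxy, Rxz and set V(A)={y}. Then ◇A at x, so □◇A at x, so ◇A at z, so some w with Rzw has A; w=y, i.e. Rzy. By symmetry of the argument, Ryz.
Conversely, any frame satisfying \forall x \forall y \forall z (Rxy \wedge Rxz \to Ryz) validates the schema.
So the correspondent is the Euclidean property.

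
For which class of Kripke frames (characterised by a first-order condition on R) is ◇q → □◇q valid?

the Euclidean property

Suppose ◇q→□◇q is valid. Take Rxy, Rxz and set V(q)={y}. Then ◇q at x, so □◇q at x, so ◇q at z, so some w with Rzw has q; w=y, i.e. Rzy. By symmetry of the argument, Ryz.
Conversely, on a frame with the Euclidean property the schema holds at every world under every valuation.
Frame condition: ∀x ∀y ∀z (Rxy ∧ Rxz → Ryz).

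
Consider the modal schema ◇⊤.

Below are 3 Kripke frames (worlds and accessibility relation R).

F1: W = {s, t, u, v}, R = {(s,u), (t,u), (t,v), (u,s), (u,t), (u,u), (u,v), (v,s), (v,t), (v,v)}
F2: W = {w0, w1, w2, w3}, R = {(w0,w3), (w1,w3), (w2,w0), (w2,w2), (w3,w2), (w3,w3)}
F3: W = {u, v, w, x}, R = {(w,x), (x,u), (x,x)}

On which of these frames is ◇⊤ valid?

F1, F2

This is the axiom for seriality; its first-order frame correspondent is ∀x ∃y Rxy.
F1: holds.
F2: holds.
F3: fails — world u has no successor.
Valid on: F1, F2.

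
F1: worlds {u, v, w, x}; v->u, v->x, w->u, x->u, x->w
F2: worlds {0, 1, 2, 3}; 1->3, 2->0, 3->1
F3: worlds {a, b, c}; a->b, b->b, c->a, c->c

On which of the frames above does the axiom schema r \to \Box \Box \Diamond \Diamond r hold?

F2

The schema corresponds to a generalized confluence (Geach) condition: \forall x \forall z (x R^2 z \to \exists w (x = w \wedge z R^2 w)).
F1: fails — vR²u but no t with v=t and uR²t.
F2: satisfies the condition.
F3: fails — aR²b but no w with a=w and bR²w.
Valid on: F2.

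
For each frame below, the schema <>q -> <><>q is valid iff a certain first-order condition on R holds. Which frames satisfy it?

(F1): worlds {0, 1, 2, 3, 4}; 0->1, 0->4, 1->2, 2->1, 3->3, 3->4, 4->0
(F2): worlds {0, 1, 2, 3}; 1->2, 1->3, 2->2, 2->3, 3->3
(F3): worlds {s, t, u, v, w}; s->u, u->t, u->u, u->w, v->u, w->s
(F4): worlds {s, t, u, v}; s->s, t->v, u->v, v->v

(F2), (F4)

The schema corresponds to a generalized confluence (Geach) condition: forall x forall y (xRy -> exists w (y = w & x R^2 w)).
(F1): fails — 0R1 but no w with 1=w and 0R²w.
(F2): condition met.
(F3): fails — wRs but no w* with s=w* and wR²w*.
(F4): condition met.
Valid on: (F2), (F4).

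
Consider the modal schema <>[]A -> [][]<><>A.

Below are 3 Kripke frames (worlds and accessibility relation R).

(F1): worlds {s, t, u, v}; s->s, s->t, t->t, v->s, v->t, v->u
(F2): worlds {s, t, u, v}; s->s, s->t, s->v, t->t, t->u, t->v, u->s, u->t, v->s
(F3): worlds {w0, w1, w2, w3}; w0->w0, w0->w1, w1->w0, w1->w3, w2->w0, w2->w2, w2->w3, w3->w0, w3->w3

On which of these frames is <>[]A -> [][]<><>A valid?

(F2), (F3)

Frame correspondent (Sahlqvist): forall x forall y forall z ((xRy & x R^2 z) -> exists w (yRw & z R^2 w)) — i.e. a generalized confluence (Geach) condition.
(F1): fails — vRu, vR²s but no w with uRw and sR²w.
(F2): ✓.
(F3): ✓.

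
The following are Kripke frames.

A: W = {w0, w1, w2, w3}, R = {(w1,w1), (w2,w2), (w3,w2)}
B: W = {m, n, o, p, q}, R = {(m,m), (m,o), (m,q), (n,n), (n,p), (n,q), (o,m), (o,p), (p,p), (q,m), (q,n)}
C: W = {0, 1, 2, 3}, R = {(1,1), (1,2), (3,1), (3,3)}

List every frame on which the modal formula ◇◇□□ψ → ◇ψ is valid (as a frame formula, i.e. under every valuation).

Frame correspondent (Sahlqvist): ∀x ∀y (xR²y → ∃w (yR²w ∧ xRw)) — i.e. a generalized confluence (Geach) condition.
A: ✓.
B: fails — mR²p but no w with pR²w and mRw.
C: fails — 1R²2 but no w with 2R²w and 1Rw.
Valid on: A.

A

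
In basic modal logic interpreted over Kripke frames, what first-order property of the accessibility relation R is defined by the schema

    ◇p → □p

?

Suppose ◇p→□p is valid. Take Rxy, Rxz and set V(p)={y}. Then ◇p at x, so □p at x, so p at z, i.e. z=y.
The converse is a direct semantic check.
Frame condition: ∀x ∀y ∀z (Rxy ∧ Rxz → y = z).

Partial functionality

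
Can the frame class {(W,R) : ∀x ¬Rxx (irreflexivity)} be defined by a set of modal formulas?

Not definable by any modal formula

Modal frame validity is preserved under surjective bounded morphisms.
The 3-cycle (worlds w0,w1,w2 with w0→w1→w2→w0) is irreflexive, and the map sending every world to a single reflexive point • is a surjective bounded morphism (forth: every edge maps to (•,•); back: every world has a successor). So any modal formula valid on the 3-cycle is also valid on the reflexive point, which is not irreflexive.
Hence irreflexivity is not modally definable.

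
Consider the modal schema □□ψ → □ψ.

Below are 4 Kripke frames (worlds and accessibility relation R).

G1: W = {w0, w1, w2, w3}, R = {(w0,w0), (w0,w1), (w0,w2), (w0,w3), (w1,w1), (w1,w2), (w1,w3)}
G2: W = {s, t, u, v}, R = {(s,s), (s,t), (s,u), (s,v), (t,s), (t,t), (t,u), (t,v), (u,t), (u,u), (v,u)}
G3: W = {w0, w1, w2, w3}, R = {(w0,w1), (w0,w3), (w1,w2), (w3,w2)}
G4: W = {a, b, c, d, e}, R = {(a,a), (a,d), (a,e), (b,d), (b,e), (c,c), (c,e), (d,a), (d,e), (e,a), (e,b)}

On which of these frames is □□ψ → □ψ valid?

G1, G2

The schema corresponds to density: ∀x ∀y (Rxy → ∃z (Rxz ∧ Rzy)).
G1: condition met.
G2: condition met.
G3: fails — Rw1w2 but no z with Rw1z and Rzw2.
G4: fails — Reb but no z with Rez and Rzb.
Valid on: G1, G2.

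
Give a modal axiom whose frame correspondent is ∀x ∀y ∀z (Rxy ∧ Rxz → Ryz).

This is the Euclidean property; the standard corresponding axiom is 5: ◇r → □◇r.

◇r → □◇r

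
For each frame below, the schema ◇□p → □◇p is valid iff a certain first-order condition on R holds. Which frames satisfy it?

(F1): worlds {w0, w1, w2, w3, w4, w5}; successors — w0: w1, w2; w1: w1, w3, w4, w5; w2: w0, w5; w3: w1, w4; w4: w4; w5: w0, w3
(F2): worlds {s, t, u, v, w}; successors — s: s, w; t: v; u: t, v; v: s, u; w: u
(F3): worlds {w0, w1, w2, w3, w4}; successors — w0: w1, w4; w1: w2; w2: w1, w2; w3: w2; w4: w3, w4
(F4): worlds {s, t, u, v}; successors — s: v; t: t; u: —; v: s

(F4)

The schema corresponds to convergence: ∀x ∀y ∀z (Rxy ∧ Rxz → ∃w (Ryw ∧ Rzw)).
(F1): fails — Rw1w5 and Rw1w3 but w5 and w3 have no common successor.
(F2): fails — Rsw and Rss but w and s have no common successor.
(F3): fails — Rw0w4 and Rw0w1 but w4 and w1 have no common successor.
(F4): ✓.
Valid on: (F4).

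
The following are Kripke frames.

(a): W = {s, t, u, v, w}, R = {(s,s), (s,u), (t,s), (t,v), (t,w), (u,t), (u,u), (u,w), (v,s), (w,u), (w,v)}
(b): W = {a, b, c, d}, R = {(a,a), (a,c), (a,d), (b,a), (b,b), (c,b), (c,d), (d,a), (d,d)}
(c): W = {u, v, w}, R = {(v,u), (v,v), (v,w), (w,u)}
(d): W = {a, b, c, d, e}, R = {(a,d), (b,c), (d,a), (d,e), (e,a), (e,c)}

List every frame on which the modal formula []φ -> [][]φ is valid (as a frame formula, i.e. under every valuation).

(c)

Frame correspondent (Sahlqvist): forall x forall y forall z (Rxy & Ryz -> Rxz) — i.e. transitivity.
(a): fails — Ruw and Rwv but not Ruv.
(b): fails — Rcd and Rda but not Rca.
(c): holds.
(d): fails — Rea and Rad but not Red.
Valid on: (c).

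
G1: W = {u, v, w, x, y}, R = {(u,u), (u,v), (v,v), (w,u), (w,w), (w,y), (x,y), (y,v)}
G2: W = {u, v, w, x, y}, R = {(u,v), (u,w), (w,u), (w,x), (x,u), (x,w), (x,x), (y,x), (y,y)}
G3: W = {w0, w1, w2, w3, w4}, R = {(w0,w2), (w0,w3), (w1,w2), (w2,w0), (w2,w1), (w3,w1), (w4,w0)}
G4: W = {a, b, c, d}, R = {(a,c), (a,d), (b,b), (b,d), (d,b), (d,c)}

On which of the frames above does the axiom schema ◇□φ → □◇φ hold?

G3

Frame correspondent (Sahlqvist): ∀x ∀y ∀z (Rxy ∧ Rxz → ∃w (Ryw ∧ Rzw)) — i.e. convergence.
G1: fails — Rww and Rwy but w and y have no common successor.
G2: fails — Ruv and Ruv but v and v have no common successor.
G3: holds.
G4: fails — Rac and Rac but c and c have no common successor.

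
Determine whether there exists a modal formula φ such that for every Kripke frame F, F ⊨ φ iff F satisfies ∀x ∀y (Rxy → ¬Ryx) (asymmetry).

Not modally definable

Any modally definable frame class is closed under surjective bounded morphisms.
The 4-cycle (worlds w0,w1,w2,w3 with w0→w1→w2→w3→w0) is asymmetric. Mapping every world to a single reflexive point • is a surjective bounded morphism, and the reflexive point is not asymmetric (R•• but asymmetry requires ¬R••).
So the class is not modally definable.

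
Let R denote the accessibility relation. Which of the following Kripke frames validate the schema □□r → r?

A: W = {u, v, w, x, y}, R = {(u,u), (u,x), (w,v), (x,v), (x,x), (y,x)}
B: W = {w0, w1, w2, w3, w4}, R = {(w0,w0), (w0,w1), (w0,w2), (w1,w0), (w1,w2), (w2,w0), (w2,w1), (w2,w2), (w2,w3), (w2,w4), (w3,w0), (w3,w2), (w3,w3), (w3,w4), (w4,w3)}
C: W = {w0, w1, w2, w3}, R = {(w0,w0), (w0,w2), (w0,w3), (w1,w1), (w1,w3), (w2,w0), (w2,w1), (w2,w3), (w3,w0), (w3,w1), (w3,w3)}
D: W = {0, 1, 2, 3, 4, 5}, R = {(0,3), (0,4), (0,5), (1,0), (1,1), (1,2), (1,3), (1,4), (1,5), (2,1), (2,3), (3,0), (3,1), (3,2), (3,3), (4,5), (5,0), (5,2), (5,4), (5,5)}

Frame correspondent (Sahlqvist): ∀x ∃w (xR²w ∧ x = w) — i.e. a generalized confluence (Geach) condition.
A: fails — at v but no t with vR²t and v=t.
B: satisfies the condition.
C: satisfies the condition.
D: satisfies the condition.

B, C, D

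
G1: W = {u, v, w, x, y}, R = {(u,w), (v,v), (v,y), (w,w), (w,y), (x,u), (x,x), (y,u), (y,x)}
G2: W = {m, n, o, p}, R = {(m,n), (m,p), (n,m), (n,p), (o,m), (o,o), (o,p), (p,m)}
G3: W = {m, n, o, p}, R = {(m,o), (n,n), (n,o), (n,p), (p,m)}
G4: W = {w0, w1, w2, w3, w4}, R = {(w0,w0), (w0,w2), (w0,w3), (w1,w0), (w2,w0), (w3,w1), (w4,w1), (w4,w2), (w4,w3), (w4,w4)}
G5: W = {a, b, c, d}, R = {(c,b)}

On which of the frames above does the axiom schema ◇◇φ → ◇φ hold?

G5

The schema corresponds to a generalized confluence (Geach) condition: ∀x ∀y (xR²y → ∃w (y = w ∧ xRw)).
G1: fails — uR²y but no t with y=t and uRt.
G2: fails — mR²m but no w with m=w and mRw.
G3: fails — nR²m but no w with m=w and nRw.
G4: fails — w0R²w1 but no w with w1=w and w0Rw.
G5: satisfies the condition.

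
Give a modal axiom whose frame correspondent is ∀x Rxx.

This is reflexivity; the standard corresponding axiom is T: □r → r.
Suppose □r→r is valid. At any x set V(r)={w : Rxw}. Then □r holds at x, so r holds at x, i.e. Rxx.

□r → r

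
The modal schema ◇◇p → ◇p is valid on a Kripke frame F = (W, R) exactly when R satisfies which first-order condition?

Transitivity

Replacing p by ¬p and contraposing gives the equivalent schema □p → □□p.
Suppose □p→□□p is valid. Take Rxy, Ryz and set V(p)={w : Rxw}. Then □p at x, so □□p at x, so □p at y, so p at z, i.e. Rxz.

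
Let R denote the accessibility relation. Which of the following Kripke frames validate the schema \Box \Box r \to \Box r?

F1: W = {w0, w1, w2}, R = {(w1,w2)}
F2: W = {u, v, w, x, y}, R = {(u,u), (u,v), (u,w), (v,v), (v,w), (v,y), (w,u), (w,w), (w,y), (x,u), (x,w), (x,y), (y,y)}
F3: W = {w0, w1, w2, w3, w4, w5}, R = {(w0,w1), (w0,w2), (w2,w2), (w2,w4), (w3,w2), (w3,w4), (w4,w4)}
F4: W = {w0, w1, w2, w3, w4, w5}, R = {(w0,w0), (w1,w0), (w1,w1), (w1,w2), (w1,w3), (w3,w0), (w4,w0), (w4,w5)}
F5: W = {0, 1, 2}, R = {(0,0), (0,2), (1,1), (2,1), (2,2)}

F2, F5

The schema corresponds to density: \forall x \forall y (Rxy \to \exists z (Rxz \wedge Rzy)).
F1: fails — Rw1w2 but no z with Rw1z and Rzw2.
F2: holds.
F3: fails — Rw0w1 but no z with Rw0z and Rzw1.
F4: fails — Rw4w5 but no z with Rw4z and Rzw5.
F5: holds.
Valid on: F2, F5.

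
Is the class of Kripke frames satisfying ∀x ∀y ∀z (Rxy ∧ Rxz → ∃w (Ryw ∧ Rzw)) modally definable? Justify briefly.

Yes: it is convergence, defined by the .2 schema ◇□r → □◇r.
Suppose ◇□r→□◇r is valid. Take Rxy, Rxz and set V(r)={w : Ryw}. Then □r at y so ◇□r at x, so □◇r at x, so ◇r at z, giving w with Rzw and Ryw.

Yes, by ◇□r → □◇r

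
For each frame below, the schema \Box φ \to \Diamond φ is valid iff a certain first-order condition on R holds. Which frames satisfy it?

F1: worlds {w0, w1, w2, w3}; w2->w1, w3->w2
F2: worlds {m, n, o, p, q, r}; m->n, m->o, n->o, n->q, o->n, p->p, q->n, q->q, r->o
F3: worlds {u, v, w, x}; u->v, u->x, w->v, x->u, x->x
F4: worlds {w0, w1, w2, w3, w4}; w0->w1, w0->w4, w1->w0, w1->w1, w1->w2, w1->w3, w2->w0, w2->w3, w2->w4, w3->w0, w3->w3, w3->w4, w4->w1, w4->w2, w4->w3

The schema corresponds to seriality: \forall x \exists y Rxy.
F1: fails — world w0 has no successor.
F2: satisfies the condition.
F3: fails — world v has no successor.
F4: satisfies the condition.

F2, F4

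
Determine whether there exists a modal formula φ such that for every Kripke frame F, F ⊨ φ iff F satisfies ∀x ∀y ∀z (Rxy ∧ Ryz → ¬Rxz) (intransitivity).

No — not modally definable

Modal frame validity is preserved under surjective bounded morphisms.
The 3-cycle (worlds s,t,u with s→t→u→s) is intransitive. Mapping every world to a single reflexive point • is a surjective bounded morphism; the reflexive point is not intransitive (R••∧R•• but R••).
So the class is not modally definable.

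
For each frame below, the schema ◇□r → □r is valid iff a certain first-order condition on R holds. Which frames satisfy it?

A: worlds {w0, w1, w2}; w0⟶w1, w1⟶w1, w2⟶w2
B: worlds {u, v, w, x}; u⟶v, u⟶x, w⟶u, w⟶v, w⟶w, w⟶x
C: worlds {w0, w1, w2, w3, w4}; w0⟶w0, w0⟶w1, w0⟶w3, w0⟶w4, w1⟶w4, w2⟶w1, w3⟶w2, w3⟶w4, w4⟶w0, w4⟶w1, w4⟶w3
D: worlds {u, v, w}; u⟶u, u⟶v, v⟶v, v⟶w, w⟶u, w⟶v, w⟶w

The schema corresponds to the Euclidean property: ∀x ∀y ∀z (Rxy ∧ Rxz → Ryz).
A: satisfies the condition.
B: fails — Ruv and Ruv but not Rvv.
C: fails — Rw0w4 and Rw0w4 but not Rw4w4.
D: fails — Ruv and Ruu but not Rvu.
Valid on: A.

A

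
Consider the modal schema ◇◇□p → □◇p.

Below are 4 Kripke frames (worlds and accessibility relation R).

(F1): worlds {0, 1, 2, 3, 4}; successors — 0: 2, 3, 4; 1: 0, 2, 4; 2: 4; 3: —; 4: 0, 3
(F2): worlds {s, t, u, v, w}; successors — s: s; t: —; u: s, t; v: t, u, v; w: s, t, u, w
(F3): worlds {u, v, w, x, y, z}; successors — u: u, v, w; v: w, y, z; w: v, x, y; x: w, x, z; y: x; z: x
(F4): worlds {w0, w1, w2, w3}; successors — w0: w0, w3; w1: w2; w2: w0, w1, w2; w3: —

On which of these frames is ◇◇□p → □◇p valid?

The schema corresponds to a generalized confluence (Geach) condition: ∀x ∀y ∀z ((xR²y ∧ xRz) → ∃w (yRw ∧ zRw)).
(F1): fails — 0R²0, 0R3 but no w with 0Rw and 3Rw.
(F2): fails — uR²s, uRt but no w* with sRw* and tRw*.
(F3): fails — uR²y, uRu but no t with yRt and uRt.
(F4): fails — w0R²w0, w0Rw3 but no w with w0Rw and w3Rw.

none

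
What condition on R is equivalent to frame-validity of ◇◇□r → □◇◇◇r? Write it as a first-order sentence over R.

This is a Sahlqvist (Geach-type) schema ◇^2□^1r → □^1◇^3r.
Minimal-valuation argument: fix x; take any y with xR^2y and any z with xR^1z. Set V(r) to the set of worlds R-reachable from y in exactly 1 step. Then □^1r holds at y, so the antecedent holds at x; validity forces ◇^3r at z, giving a w with zR^3w and yR^1w.
First-order correspondent: ∀x ∀y ∀z ((xR²y ∧ xRz) → ∃w (yRw ∧ zR³w)).

∀x ∀y ∀z ((xR²y ∧ xRz) → ∃w (yRw ∧ zR³w))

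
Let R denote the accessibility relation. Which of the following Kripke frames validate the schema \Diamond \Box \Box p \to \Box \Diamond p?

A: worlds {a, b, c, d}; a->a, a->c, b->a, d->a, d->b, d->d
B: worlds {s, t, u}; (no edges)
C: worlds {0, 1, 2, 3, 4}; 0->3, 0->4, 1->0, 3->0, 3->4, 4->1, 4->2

The schema corresponds to a generalized confluence (Geach) condition: \forall x \forall y \forall z ((xRy \wedge xRz) \to \exists w (y R^2 w \wedge zRw)).
A: fails — aRa, aRc but no w with aR²w and cRw.
B: holds.
C: fails — 0R4, 0R4 but no w with 4R²w and 4Rw.
Valid on: B.

B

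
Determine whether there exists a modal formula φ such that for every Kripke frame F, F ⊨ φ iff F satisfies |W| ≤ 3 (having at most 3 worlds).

If a class were modally definable it would be closed under disjoint unions (Goldblatt–Thomason).
Any modal formula valid on each of 4 disjoint one-world frames is valid on their disjoint union (validity is preserved under disjoint unions). Each one-world frame has |W|=1≤3, but the union has |W|=4.
So no modal formula (or set of formulas) defines exactly the |W|≤3 frames.

Not modally definable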